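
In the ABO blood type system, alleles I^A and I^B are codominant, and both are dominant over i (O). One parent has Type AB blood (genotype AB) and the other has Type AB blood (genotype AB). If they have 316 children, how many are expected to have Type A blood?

Cross: AB × AB
Possible offspring genotypes: 1 AA, 2 AB, 1 BB
Blood type counts: 1 Type A, 2 Type AB, 1 Type B
Probability of Type A: 1/4
Expected count = 1/4 × 316 = 79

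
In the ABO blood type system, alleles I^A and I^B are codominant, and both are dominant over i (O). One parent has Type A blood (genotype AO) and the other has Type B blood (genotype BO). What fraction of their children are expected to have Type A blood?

Cross: AO × BO
Possible offspring genotypes: 1 AB, 1 AO, 1 BO, 1 OO
Blood type counts: 1 Type AB, 1 Type A, 1 Type B, 1 Type O
Probability of Type A: 1/4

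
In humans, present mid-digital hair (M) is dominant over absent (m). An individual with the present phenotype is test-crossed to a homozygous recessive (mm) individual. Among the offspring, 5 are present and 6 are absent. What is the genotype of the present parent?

Test cross: ? × mm
Offspring: 5 present, 6 absent — approximately 1:1.
A 1:1 ratio in a test cross indicates the unknown parent is heterozygous (Mm).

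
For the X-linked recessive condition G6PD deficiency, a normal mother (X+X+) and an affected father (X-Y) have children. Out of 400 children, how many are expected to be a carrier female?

Cross: X+X+ × X-Y
Offspring: 2 X+X-, 2 X+Y
Probability of a carrier female: 2/4 = 1/2
Expected count = 1/2 × 400 = 200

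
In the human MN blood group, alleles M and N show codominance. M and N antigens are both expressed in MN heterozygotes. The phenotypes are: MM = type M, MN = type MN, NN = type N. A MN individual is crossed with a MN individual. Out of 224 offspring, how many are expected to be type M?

Punnett square for MN × MN:
Offspring genotypes: 1 MM, 2 MN, 1 NN
Phenotype counts: 1 type M, 2 type MN, 1 type N
type M: 1 out of 4 → fraction 1/4
Expected count = 1/4 × 224 = 56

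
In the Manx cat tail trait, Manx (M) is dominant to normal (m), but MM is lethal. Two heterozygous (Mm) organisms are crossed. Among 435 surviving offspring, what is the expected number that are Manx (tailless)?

Cross: Mm × Mm
Punnett square offspring (before lethality): 1 MM, 2 Mm, 1 mm
The MM genotype is lethal (embryos die); surviving offspring: 2 Mm, 1 mm
Manx (tailless): 2 out of 3 → fraction 2/3
Expected count = 2/3 × 435 = 290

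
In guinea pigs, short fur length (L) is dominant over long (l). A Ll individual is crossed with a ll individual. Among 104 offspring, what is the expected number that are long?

Punnett square for Ll × ll:
Offspring genotypes: 2 Ll, 2 ll
short: 2, long: 2
long: 2 out of 4 → fraction 1/2
Expected count = 1/2 × 104 = 52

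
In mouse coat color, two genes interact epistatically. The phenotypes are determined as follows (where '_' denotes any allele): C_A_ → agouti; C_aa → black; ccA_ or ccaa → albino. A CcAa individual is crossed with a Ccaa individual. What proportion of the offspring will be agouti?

Cross: CcAa × Ccaa — consider each gene separately:
C gene: Cc × Cc → 1 CC, 2 Cc, 1 cc → 3 C_ : 1 cc (out of 4)
A gene: Aa × aa → 2 Aa, 2 aa → 2 A_ : 2 aa (out of 4)
Genotype classes (out of 4 × 4 = 16): C_A_ = 3×2 = 6; C_aa = 3×2 = 6; ccA_ = 1×2 = 2; ccaa = 1×2 = 2
Apply the phenotype rules: C_A_ (6) → agouti; C_aa (6) → black; ccA_ (2) + ccaa (2) → albino
Phenotype counts (out of 16): 6 agouti, 6 black, 4 albino
agouti: 6 out of 16
Probability: 6/16 = 3/8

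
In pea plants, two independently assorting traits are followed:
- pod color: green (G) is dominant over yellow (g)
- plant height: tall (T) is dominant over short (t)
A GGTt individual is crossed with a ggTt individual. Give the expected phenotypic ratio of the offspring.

Dihybrid cross GGTt × ggTt — consider each gene separately:
pod color: GG × gg → 4 Gg → 4 G_ (out of 4)
plant height: Tt × Tt → 1 TT, 2 Tt, 1 tt → 3 T_ : 1 tt (out of 4)
Combine (counts out of 4 × 4 = 16): green/tall (G_T_) = 4×3 = 12; green/short (G_tt) = 4×1 = 4
Phenotype counts (out of 16): 12 green/tall, 4 green/short
Ratio: 3 green/tall : 1 green/short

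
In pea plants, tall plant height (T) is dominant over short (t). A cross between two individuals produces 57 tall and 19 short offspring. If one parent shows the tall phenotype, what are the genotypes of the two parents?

Observed offspring: 57 tall, 19 short
The observed ratio simplifies to 3:1. Short (tt) offspring appear, so each parent must contribute one t allele. The parent stated to show tall carries T, so it is Tt. The other parent is then either Tt or tt: Tt × tt would give a 1:1 split, whereas Tt × Tt gives 3:1 — matching the data. So both parents are heterozygous (Tt × Tt).
Parent genotypes: Tt × Tt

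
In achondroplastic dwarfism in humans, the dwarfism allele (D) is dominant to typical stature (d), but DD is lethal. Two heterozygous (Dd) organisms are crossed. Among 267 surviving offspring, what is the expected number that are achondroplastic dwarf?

Cross: Dd × Dd
Punnett square offspring (before lethality): 1 DD, 2 Dd, 1 dd
The DD genotype is lethal (embryos die); surviving offspring: 2 Dd, 1 dd
achondroplastic dwarf: 2 out of 3 → fraction 2/3
Expected count = 2/3 × 267 = 178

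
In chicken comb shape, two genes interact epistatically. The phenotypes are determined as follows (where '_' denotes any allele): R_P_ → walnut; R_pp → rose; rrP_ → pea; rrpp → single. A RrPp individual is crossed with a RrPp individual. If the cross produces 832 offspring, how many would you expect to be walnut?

Cross: RrPp × RrPp — consider each gene separately:
R gene: Rr × Rr → 1 RR, 2 Rr, 1 rr → 3 R_ : 1 rr (out of 4)
P gene: Pp × Pp → 1 PP, 2 Pp, 1 pp → 3 P_ : 1 pp (out of 4)
Genotype classes (out of 4 × 4 = 16): R_P_ = 3×3 = 9; R_pp = 3×1 = 3; rrP_ = 1×3 = 3; rrpp = 1×1 = 1
Apply the phenotype rules: R_P_ (9) → walnut; R_pp (3) → rose; rrP_ (3) → pea; rrpp (1) → single
Phenotype counts (out of 16): 9 walnut, 3 rose, 3 pea, 1 single
walnut: 9 out of 16 → fraction 9/16
Expected count = 9/16 × 832 = 468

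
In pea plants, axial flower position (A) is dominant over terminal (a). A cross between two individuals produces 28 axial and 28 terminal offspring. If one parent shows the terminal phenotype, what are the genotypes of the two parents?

Observed offspring: 28 axial, 28 terminal
The observed ratio simplifies to 1:1. One parent shows terminal, so its genotype must be aa. A 1:1 offspring split requires the other parent to be heterozygous (Aa).
Parent genotypes: aa × Aa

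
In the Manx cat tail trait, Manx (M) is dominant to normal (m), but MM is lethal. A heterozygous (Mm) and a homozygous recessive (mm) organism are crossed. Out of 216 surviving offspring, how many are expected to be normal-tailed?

Cross: Mm × mm
Punnett square offspring (before lethality): 2 Mm, 2 mm
No MM offspring are produced in this cross.
normal-tailed: 2 out of 4 → fraction 1/2
Expected count = 1/2 × 216 = 108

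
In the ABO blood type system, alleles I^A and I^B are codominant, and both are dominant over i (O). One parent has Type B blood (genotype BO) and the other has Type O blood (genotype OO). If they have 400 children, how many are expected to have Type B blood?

Cross: BO × OO
Possible offspring genotypes: 2 BO, 2 OO
Blood type counts: 2 Type B, 2 Type O
Probability of Type B: 2/4 = 1/2
Expected count = 1/2 × 400 = 200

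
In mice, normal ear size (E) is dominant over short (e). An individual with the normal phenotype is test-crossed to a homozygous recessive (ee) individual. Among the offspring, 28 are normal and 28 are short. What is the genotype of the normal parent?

Test cross: ? × ee
Offspring: 28 normal, 28 short — approximately 1:1.
A 1:1 ratio in a test cross indicates the unknown parent is heterozygous (Ee).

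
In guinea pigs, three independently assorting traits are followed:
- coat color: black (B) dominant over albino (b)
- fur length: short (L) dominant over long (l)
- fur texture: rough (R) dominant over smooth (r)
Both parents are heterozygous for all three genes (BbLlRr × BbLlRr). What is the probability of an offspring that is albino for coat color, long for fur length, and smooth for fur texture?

Trihybrid cross: BbLlRr × BbLlRr
Each trait segregates independently with a 3:1 phenotypic ratio, so each gene contributes 3/4 (dominant) or 1/4 (recessive).
Target: albino (coat color), long (fur length), smooth (fur texture)
Probability = product of independent per-trait probabilities
= 1/4 × 1/4 × 1/4 = 1/64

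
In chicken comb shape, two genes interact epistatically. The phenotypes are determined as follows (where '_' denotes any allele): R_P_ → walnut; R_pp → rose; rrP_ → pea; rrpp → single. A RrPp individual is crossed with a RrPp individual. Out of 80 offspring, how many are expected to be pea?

Cross: RrPp × RrPp — consider each gene separately:
R gene: Rr × Rr → 1 RR, 2 Rr, 1 rr → 3 R_ : 1 rr (out of 4)
P gene: Pp × Pp → 1 PP, 2 Pp, 1 pp → 3 P_ : 1 pp (out of 4)
Genotype classes (out of 4 × 4 = 16): R_P_ = 3×3 = 9; R_pp = 3×1 = 3; rrP_ = 1×3 = 3; rrpp = 1×1 = 1
Apply the phenotype rules: R_P_ (9) → walnut; R_pp (3) → rose; rrP_ (3) → pea; rrpp (1) → single
Phenotype counts (out of 16): 9 walnut, 3 rose, 3 pea, 1 single
pea: 3 out of 16 → fraction 3/16
Expected count = 3/16 × 80 = 15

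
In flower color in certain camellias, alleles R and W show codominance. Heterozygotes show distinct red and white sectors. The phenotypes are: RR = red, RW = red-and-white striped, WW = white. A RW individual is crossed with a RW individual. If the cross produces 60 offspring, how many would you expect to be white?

Punnett square for RW × RW:
Offspring genotypes: 1 RR, 2 RW, 1 WW
Phenotype counts: 1 red, 2 red-and-white striped, 1 white
white: 1 out of 4 → fraction 1/4
Expected count = 1/4 × 60 = 15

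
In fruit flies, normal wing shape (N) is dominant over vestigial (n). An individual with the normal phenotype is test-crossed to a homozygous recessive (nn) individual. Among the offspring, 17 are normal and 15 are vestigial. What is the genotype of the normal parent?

Test cross: ? × nn
Offspring: 17 normal, 15 vestigial — approximately 1:1.
A 1:1 ratio in a test cross indicates the unknown parent is heterozygous (Nn).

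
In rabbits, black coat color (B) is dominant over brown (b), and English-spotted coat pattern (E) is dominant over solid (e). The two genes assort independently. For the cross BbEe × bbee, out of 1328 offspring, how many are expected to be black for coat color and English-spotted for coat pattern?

Dihybrid cross BbEe × bbee — consider each gene separately:
coat color: Bb × bb → 2 Bb, 2 bb → 2 B_ : 2 bb (out of 4)
coat pattern: Ee × ee → 2 Ee, 2 ee → 2 E_ : 2 ee (out of 4)
Looking for: black (B_) and English-spotted (E_)
P(black) = 2/4, P(English-spotted) = 2/4
P(both) = 2/4 × 2/4 = 4/16 = 1/4
Expected count = 1/4 × 1328 = 332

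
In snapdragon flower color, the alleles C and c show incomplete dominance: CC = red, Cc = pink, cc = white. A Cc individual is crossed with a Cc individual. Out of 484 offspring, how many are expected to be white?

Punnett square for Cc × Cc:
Offspring genotypes: 1 CC, 2 Cc, 1 cc
Phenotype counts: 1 red, 2 pink, 1 white
white: 1 out of 4 → fraction 1/4
Expected count = 1/4 × 484 = 121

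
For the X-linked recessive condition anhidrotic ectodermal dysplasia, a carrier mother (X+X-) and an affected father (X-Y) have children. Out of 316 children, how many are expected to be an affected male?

Cross: X+X- × X-Y
Offspring: 1 X+X-, 1 X+Y, 1 X-X-, 1 X-Y
Probability of an affected male: 1/4
Expected count = 1/4 × 316 = 79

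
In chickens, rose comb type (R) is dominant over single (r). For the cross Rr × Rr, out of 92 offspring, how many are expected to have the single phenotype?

Punnett square for Rr × Rr:
Offspring genotypes: 1 RR, 2 Rr, 1 rr
Total offspring: 4
Count with target: 1
Probability: 1/4
Expected count = 1/4 × 92 = 23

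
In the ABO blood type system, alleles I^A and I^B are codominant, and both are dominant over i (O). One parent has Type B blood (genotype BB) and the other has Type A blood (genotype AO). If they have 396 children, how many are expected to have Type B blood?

Cross: BB × AO
Possible offspring genotypes: 2 AB, 2 BO
Blood type counts: 2 Type AB, 2 Type B
Probability of Type B: 2/4 = 1/2
Expected count = 1/2 × 396 = 198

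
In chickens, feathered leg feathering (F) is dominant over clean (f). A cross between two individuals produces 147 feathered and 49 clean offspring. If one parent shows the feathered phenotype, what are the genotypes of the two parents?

Observed offspring: 147 feathered, 49 clean
The observed ratio simplifies to 3:1. Clean (ff) offspring appear, so each parent must contribute one f allele. The parent stated to show feathered carries F, so it is Ff. The other parent is then either Ff or ff: Ff × ff would give a 1:1 split, whereas Ff × Ff gives 3:1 — matching the data. So both parents are heterozygous (Ff × Ff).
Parent genotypes: Ff × Ff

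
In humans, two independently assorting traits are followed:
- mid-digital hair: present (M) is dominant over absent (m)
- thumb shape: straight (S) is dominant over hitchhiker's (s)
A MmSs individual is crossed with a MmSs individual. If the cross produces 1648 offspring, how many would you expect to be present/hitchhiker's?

Dihybrid cross MmSs × MmSs — consider each gene separately:
mid-digital hair: Mm × Mm → 1 MM, 2 Mm, 1 mm → 3 M_ : 1 mm (out of 4)
thumb shape: Ss × Ss → 1 SS, 2 Ss, 1 ss → 3 S_ : 1 ss (out of 4)
Combine (counts out of 4 × 4 = 16): present/straight (M_S_) = 3×3 = 9; present/hitchhiker's (M_ss) = 3×1 = 3; absent/straight (mmS_) = 1×3 = 3; absent/hitchhiker's (mmss) = 1×1 = 1
Phenotype counts (out of 16): 9 present/straight, 3 present/hitchhiker's, 3 absent/straight, 1 absent/hitchhiker's
present/hitchhiker's: 3 out of 16 → fraction 3/16
Expected count = 3/16 × 1648 = 309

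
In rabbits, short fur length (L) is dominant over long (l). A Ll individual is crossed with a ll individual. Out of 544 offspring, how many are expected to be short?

Punnett square for Ll × ll:
Offspring genotypes: 2 Ll, 2 ll
short: 2, long: 2
short: 2 out of 4 → fraction 1/2
Expected count = 1/2 × 544 = 272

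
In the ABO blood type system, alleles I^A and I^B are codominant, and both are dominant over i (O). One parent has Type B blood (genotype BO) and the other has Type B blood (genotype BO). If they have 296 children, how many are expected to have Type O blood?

Cross: BO × BO
Possible offspring genotypes: 1 BB, 2 BO, 1 OO
Blood type counts: 3 Type B, 1 Type O
Probability of Type O: 1/4
Expected count = 1/4 × 296 = 74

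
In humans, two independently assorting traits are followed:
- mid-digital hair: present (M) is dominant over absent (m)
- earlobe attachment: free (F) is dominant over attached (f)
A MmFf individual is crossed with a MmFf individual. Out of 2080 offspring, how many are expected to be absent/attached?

Dihybrid cross MmFf × MmFf — consider each gene separately:
mid-digital hair: Mm × Mm → 1 MM, 2 Mm, 1 mm → 3 M_ : 1 mm (out of 4)
earlobe attachment: Ff × Ff → 1 FF, 2 Ff, 1 ff → 3 F_ : 1 ff (out of 4)
Combine (counts out of 4 × 4 = 16): present/free (M_F_) = 3×3 = 9; present/attached (M_ff) = 3×1 = 3; absent/free (mmF_) = 1×3 = 3; absent/attached (mmff) = 1×1 = 1
Phenotype counts (out of 16): 9 present/free, 3 present/attached, 3 absent/free, 1 absent/attached
absent/attached: 1 out of 16 → fraction 1/16
Expected count = 1/16 × 2080 = 130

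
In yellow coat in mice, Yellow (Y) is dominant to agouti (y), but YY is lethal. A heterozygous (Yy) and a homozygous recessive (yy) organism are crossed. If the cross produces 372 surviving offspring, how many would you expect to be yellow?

Cross: Yy × yy
Punnett square offspring (before lethality): 2 Yy, 2 yy
No YY offspring are produced in this cross.
yellow: 2 out of 4 → fraction 1/2
Expected count = 1/2 × 372 = 186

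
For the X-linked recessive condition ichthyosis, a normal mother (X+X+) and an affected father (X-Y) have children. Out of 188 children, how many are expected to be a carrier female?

Cross: X+X+ × X-Y
Offspring: 2 X+X-, 2 X+Y
Probability of a carrier female: 2/4 = 1/2
Expected count = 1/2 × 188 = 94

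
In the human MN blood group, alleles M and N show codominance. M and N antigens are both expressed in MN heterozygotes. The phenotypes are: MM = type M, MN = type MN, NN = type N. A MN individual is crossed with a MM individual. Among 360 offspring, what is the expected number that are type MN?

Punnett square for MN × MM:
Offspring genotypes: 2 MM, 2 MN
Phenotype counts: 2 type M, 2 type MN
type MN: 2 out of 4 → fraction 1/2
Expected count = 1/2 × 360 = 180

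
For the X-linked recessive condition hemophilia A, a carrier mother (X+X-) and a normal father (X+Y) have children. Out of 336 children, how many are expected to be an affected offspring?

Cross: X+X- × X+Y
Offspring: 1 X+X+, 1 X+Y, 1 X+X-, 1 X-Y
Probability of an affected offspring: 1/4
Expected count = 1/4 × 336 = 84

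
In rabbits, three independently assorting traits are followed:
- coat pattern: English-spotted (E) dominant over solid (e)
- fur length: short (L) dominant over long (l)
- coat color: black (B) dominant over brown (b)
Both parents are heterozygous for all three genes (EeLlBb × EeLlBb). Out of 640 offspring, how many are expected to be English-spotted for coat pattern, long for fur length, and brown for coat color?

Trihybrid cross: EeLlBb × EeLlBb
Each trait segregates independently with a 3:1 phenotypic ratio, so each gene contributes 3/4 (dominant) or 1/4 (recessive).
Target: English-spotted (coat pattern), long (fur length), brown (coat color)
Probability = product of independent per-trait probabilities
= 3/4 × 1/4 × 1/4 = 3/64
Expected count = 3/64 × 640 = 30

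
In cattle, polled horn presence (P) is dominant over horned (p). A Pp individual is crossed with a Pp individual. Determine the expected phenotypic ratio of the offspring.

Punnett square for Pp × Pp:
Offspring genotypes: 1 PP, 2 Pp, 1 pp
polled: 3, horned: 1
Ratio: 3:1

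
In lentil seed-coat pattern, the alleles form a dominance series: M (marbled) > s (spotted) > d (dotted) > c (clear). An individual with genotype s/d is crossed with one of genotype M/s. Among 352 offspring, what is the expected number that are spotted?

Cross: s/d × M/s
Allele dominance: M > s > d > c
Offspring genotypes: 1 M/s, 1 s/s, 1 M/d, 1 s/d
Phenotype counts: 2 marbled, 2 spotted
spotted: 2 out of 4 → fraction 1/2
Expected count = 1/2 × 352 = 176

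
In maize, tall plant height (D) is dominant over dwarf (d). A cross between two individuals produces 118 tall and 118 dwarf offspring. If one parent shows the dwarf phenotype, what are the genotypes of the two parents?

Observed offspring: 118 tall, 118 dwarf
The observed ratio simplifies to 1:1. One parent shows dwarf, so its genotype must be dd. A 1:1 offspring split requires the other parent to be heterozygous (Dd).
Parent genotypes: dd × Dd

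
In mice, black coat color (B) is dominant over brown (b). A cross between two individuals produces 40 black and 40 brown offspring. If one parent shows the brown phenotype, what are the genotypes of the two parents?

Observed offspring: 40 black, 40 brown
The observed ratio simplifies to 1:1. One parent shows brown, so its genotype must be bb. A 1:1 offspring split requires the other parent to be heterozygous (Bb).
Parent genotypes: bb × Bb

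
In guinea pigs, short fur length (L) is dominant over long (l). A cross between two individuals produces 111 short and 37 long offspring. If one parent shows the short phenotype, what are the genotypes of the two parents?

Observed offspring: 111 short, 37 long
The observed ratio simplifies to 3:1. Long (ll) offspring appear, so each parent must contribute one l allele. The parent stated to show short carries L, so it is Ll. The other parent is then either Ll or ll: Ll × ll would give a 1:1 split, whereas Ll × Ll gives 3:1 — matching the data. So both parents are heterozygous (Ll × Ll).
Parent genotypes: Ll × Ll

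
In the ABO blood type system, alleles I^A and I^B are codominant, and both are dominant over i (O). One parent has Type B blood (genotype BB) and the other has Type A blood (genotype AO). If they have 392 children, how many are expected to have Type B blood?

Cross: BB × AO
Possible offspring genotypes: 2 AB, 2 BO
Blood type counts: 2 Type AB, 2 Type B
Probability of Type B: 2/4 = 1/2
Expected count = 1/2 × 392 = 196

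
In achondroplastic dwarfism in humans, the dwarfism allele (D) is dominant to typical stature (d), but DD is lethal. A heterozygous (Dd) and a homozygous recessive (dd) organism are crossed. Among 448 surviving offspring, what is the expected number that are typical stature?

Cross: Dd × dd
Punnett square offspring (before lethality): 2 Dd, 2 dd
No DD offspring are produced in this cross.
typical stature: 2 out of 4 → fraction 1/2
Expected count = 1/2 × 448 = 224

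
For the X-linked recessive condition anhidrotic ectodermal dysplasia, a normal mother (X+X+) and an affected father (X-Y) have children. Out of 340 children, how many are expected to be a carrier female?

Cross: X+X+ × X-Y
Offspring: 2 X+X-, 2 X+Y
Probability of a carrier female: 2/4 = 1/2
Expected count = 1/2 × 340 = 170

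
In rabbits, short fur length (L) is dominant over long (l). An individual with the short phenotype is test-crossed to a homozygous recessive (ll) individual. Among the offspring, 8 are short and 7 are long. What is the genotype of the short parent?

Test cross: ? × ll
Offspring: 8 short, 7 long — approximately 1:1.
A 1:1 ratio in a test cross indicates the unknown parent is heterozygous (Ll).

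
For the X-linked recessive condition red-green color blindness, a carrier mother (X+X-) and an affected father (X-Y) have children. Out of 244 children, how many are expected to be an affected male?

Cross: X+X- × X-Y
Offspring: 1 X+X-, 1 X+Y, 1 X-X-, 1 X-Y
Probability of an affected male: 1/4
Expected count = 1/4 × 244 = 61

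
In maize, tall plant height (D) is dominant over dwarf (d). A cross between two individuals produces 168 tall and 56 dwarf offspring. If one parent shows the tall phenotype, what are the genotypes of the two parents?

Observed offspring: 168 tall, 56 dwarf
The observed ratio simplifies to 3:1. Dwarf (dd) offspring appear, so each parent must contribute one d allele. The parent stated to show tall carries D, so it is Dd. The other parent is then either Dd or dd: Dd × dd would give a 1:1 split, whereas Dd × Dd gives 3:1 — matching the data. So both parents are heterozygous (Dd × Dd).
Parent genotypes: Dd × Dd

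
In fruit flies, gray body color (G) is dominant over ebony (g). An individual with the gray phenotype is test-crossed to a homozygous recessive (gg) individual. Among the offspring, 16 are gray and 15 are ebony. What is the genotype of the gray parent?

Test cross: ? × gg
Offspring: 16 gray, 15 ebony — approximately 1:1.
A 1:1 ratio in a test cross indicates the unknown parent is heterozygous (Gg).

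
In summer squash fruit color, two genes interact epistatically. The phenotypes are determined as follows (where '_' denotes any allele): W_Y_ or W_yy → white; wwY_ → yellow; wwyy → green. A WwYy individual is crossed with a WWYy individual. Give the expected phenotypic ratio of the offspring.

Cross: WwYy × WWYy — consider each gene separately:
W gene: Ww × WW → 2 WW, 2 Ww → 4 W_ (out of 4)
Y gene: Yy × Yy → 1 YY, 2 Yy, 1 yy → 3 Y_ : 1 yy (out of 4)
Genotype classes (out of 4 × 4 = 16): W_Y_ = 4×3 = 12; W_yy = 4×1 = 4
Apply the phenotype rules: W_Y_ (12) + W_yy (4) → white
Phenotype counts (out of 16): 16 white
Ratio: all white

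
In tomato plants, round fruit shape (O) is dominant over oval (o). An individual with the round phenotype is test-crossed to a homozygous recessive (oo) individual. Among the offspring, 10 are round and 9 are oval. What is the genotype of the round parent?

Test cross: ? × oo
Offspring: 10 round, 9 oval — approximately 1:1.
A 1:1 ratio in a test cross indicates the unknown parent is heterozygous (Oo).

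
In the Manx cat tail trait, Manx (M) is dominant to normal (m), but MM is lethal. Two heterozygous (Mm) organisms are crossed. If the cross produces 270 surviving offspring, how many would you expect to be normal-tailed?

Cross: Mm × Mm
Punnett square offspring (before lethality): 1 MM, 2 Mm, 1 mm
The MM genotype is lethal (embryos die); surviving offspring: 2 Mm, 1 mm
normal-tailed: 1 out of 3 → fraction 1/3
Expected count = 1/3 × 270 = 90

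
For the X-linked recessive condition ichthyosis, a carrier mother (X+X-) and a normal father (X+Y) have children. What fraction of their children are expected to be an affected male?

Cross: X+X- × X+Y
Offspring: 1 X+X+, 1 X+Y, 1 X+X-, 1 X-Y
Probability of an affected male: 1/4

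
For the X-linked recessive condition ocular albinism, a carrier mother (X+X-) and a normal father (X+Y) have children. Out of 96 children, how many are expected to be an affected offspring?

Cross: X+X- × X+Y
Offspring: 1 X+X+, 1 X+Y, 1 X+X-, 1 X-Y
Probability of an affected offspring: 1/4
Expected count = 1/4 × 96 = 24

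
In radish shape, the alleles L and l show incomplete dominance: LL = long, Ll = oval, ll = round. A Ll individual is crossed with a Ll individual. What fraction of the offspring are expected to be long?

Punnett square for Ll × Ll:
Offspring genotypes: 1 LL, 2 Ll, 1 ll
Phenotype counts: 1 long, 2 oval, 1 round
long: 1 out of 4
Probability: 1/4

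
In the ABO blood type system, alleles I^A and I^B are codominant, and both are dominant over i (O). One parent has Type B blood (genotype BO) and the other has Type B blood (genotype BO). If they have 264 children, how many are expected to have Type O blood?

Cross: BO × BO
Possible offspring genotypes: 1 BB, 2 BO, 1 OO
Blood type counts: 3 Type B, 1 Type O
Probability of Type O: 1/4
Expected count = 1/4 × 264 = 66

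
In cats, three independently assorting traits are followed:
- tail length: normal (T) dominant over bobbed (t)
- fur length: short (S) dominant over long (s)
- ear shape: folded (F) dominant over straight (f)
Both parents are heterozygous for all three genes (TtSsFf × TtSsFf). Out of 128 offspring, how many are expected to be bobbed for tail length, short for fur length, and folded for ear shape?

Trihybrid cross: TtSsFf × TtSsFf
Each trait segregates independently with a 3:1 phenotypic ratio, so each gene contributes 3/4 (dominant) or 1/4 (recessive).
Target: bobbed (tail length), short (fur length), folded (ear shape)
Probability = product of independent per-trait probabilities
= 1/4 × 3/4 × 3/4 = 9/64
Expected count = 9/64 × 128 = 18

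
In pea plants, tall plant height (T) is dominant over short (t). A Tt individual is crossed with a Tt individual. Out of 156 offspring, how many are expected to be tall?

Punnett square for Tt × Tt:
Offspring genotypes: 1 TT, 2 Tt, 1 tt
tall: 3, short: 1
tall: 3 out of 4 → fraction 3/4
Expected count = 3/4 × 156 = 117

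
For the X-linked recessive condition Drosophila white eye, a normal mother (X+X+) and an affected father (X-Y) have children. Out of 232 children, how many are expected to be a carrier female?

Cross: X+X+ × X-Y
Offspring: 2 X+X-, 2 X+Y
Probability of a carrier female: 2/4 = 1/2
Expected count = 1/2 × 232 = 116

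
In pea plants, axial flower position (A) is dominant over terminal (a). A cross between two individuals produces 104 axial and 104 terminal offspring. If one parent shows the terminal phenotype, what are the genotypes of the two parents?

Observed offspring: 104 axial, 104 terminal
The observed ratio simplifies to 1:1. One parent shows terminal, so its genotype must be aa. A 1:1 offspring split requires the other parent to be heterozygous (Aa).
Parent genotypes: aa × Aa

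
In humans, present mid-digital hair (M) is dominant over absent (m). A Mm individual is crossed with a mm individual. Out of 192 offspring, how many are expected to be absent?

Punnett square for Mm × mm:
Offspring genotypes: 2 Mm, 2 mm
present: 2, absent: 2
absent: 2 out of 4 → fraction 1/2
Expected count = 1/2 × 192 = 96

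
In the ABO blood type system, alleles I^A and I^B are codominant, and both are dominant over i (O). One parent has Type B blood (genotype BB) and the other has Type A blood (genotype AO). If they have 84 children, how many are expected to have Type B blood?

Cross: BB × AO
Possible offspring genotypes: 2 AB, 2 BO
Blood type counts: 2 Type AB, 2 Type B
Probability of Type B: 2/4 = 1/2
Expected count = 1/2 × 84 = 42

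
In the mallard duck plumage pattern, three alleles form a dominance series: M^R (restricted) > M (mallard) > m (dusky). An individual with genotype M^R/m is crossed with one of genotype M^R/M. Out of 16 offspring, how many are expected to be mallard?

Cross: M^R/m × M^R/M
Allele dominance: M^R > M > m
Offspring genotypes: 1 M^R/M^R, 1 M^R/M, 1 M^R/m, 1 M/m
Phenotype counts: 3 restricted, 1 mallard
mallard: 1 out of 4 → fraction 1/4
Expected count = 1/4 × 16 = 4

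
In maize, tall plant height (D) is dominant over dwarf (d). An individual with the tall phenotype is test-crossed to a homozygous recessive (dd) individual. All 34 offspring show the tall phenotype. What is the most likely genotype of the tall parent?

Test cross: ? × dd
All offspring are tall.
If the unknown parent were heterozygous (Dd), about half of 34 offspring would be dwarf; none are. The unknown parent is most likely homozygous dominant (DD).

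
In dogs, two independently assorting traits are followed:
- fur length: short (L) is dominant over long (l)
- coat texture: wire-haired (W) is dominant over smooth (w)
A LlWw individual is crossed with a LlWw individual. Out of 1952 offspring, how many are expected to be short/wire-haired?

Dihybrid cross LlWw × LlWw — consider each gene separately:
fur length: Ll × Ll → 1 LL, 2 Ll, 1 ll → 3 L_ : 1 ll (out of 4)
coat texture: Ww × Ww → 1 WW, 2 Ww, 1 ww → 3 W_ : 1 ww (out of 4)
Combine (counts out of 4 × 4 = 16): short/wire-haired (L_W_) = 3×3 = 9; short/smooth (L_ww) = 3×1 = 3; long/wire-haired (llW_) = 1×3 = 3; long/smooth (llww) = 1×1 = 1
Phenotype counts (out of 16): 9 short/wire-haired, 3 short/smooth, 3 long/wire-haired, 1 long/smooth
short/wire-haired: 9 out of 16 → fraction 9/16
Expected count = 9/16 × 1952 = 1098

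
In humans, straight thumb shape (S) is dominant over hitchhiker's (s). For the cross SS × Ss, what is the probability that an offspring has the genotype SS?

Punnett square for SS × Ss:
Offspring genotypes: 2 SS, 2 Ss
Total offspring: 4
Count with target: 2
Probability: 2/4 = 1/2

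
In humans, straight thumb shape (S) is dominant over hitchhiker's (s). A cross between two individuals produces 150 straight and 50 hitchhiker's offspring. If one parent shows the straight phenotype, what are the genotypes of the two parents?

Observed offspring: 150 straight, 50 hitchhiker's
The observed ratio simplifies to 3:1. Hitchhiker's (ss) offspring appear, so each parent must contribute one s allele. The parent stated to show straight carries S, so it is Ss. The other parent is then either Ss or ss: Ss × ss would give a 1:1 split, whereas Ss × Ss gives 3:1 — matching the data. So both parents are heterozygous (Ss × Ss).
Parent genotypes: Ss × Ss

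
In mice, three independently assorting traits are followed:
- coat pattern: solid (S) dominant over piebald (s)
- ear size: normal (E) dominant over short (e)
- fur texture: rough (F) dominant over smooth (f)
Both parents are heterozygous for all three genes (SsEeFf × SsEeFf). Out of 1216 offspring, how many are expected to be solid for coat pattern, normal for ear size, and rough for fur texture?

Trihybrid cross: SsEeFf × SsEeFf
Each trait segregates independently with a 3:1 phenotypic ratio, so each gene contributes 3/4 (dominant) or 1/4 (recessive).
Target: solid (coat pattern), normal (ear size), rough (fur texture)
Probability = product of independent per-trait probabilities
= 3/4 × 3/4 × 3/4 = 27/64
Expected count = 27/64 × 1216 = 513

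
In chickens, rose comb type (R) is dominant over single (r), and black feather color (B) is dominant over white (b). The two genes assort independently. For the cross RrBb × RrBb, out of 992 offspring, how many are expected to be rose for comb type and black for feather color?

Dihybrid cross RrBb × RrBb — consider each gene separately:
comb type: Rr × Rr → 1 RR, 2 Rr, 1 rr → 3 R_ : 1 rr (out of 4)
feather color: Bb × Bb → 1 BB, 2 Bb, 1 bb → 3 B_ : 1 bb (out of 4)
Looking for: rose (R_) and black (B_)
P(rose) = 3/4, P(black) = 3/4
P(both) = 3/4 × 3/4 = 9/16
Expected count = 9/16 × 992 = 558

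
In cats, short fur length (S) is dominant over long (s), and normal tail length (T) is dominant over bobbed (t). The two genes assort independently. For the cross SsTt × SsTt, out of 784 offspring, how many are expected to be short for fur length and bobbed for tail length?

Dihybrid cross SsTt × SsTt — consider each gene separately:
fur length: Ss × Ss → 1 SS, 2 Ss, 1 ss → 3 S_ : 1 ss (out of 4)
tail length: Tt × Tt → 1 TT, 2 Tt, 1 tt → 3 T_ : 1 tt (out of 4)
Looking for: short (S_) and bobbed (tt)
P(short) = 3/4, P(bobbed) = 1/4
P(both) = 3/4 × 1/4 = 3/16
Expected count = 3/16 × 784 = 147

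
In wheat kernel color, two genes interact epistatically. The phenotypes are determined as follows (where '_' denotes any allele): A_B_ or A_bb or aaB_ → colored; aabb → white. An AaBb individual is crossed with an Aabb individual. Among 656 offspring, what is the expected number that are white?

Cross: AaBb × Aabb — consider each gene separately:
A gene: Aa × Aa → 1 AA, 2 Aa, 1 aa → 3 A_ : 1 aa (out of 4)
B gene: Bb × bb → 2 Bb, 2 bb → 2 B_ : 2 bb (out of 4)
Genotype classes (out of 4 × 4 = 16): A_B_ = 3×2 = 6; A_bb = 3×2 = 6; aaB_ = 1×2 = 2; aabb = 1×2 = 2
Apply the phenotype rules: A_B_ (6) + A_bb (6) + aaB_ (2) → colored; aabb (2) → white
Phenotype counts (out of 16): 14 colored, 2 white
white: 2 out of 16 → fraction 1/8
Expected count = 1/8 × 656 = 82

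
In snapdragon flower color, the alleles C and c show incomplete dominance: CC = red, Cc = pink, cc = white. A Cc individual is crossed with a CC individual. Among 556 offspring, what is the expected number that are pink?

Punnett square for Cc × CC:
Offspring genotypes: 2 CC, 2 Cc
Phenotype counts: 2 red, 2 pink
pink: 2 out of 4 → fraction 1/2
Expected count = 1/2 × 556 = 278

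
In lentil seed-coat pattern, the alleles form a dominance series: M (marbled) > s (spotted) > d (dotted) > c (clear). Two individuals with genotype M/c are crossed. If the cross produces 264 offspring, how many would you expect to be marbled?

Cross: M/c × M/c
Allele dominance: M > s > d > c
Offspring genotypes: 1 M/M, 2 M/c, 1 c/c
Phenotype counts: 3 marbled, 1 clear
marbled: 3 out of 4 → fraction 3/4
Expected count = 3/4 × 264 = 198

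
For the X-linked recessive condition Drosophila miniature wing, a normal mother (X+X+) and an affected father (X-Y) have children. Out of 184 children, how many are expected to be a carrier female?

Cross: X+X+ × X-Y
Offspring: 2 X+X-, 2 X+Y
Probability of a carrier female: 2/4 = 1/2
Expected count = 1/2 × 184 = 92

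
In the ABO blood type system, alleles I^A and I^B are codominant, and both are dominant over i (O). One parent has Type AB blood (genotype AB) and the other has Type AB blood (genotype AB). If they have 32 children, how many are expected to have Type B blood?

Cross: AB × AB
Possible offspring genotypes: 1 AA, 2 AB, 1 BB
Blood type counts: 1 Type A, 2 Type AB, 1 Type B
Probability of Type B: 1/4
Expected count = 1/4 × 32 = 8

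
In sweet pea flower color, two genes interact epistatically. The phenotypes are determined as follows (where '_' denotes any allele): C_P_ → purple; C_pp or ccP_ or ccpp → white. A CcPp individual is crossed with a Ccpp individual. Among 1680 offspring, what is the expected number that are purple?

Cross: CcPp × Ccpp — consider each gene separately:
C gene: Cc × Cc → 1 CC, 2 Cc, 1 cc → 3 C_ : 1 cc (out of 4)
P gene: Pp × pp → 2 Pp, 2 pp → 2 P_ : 2 pp (out of 4)
Genotype classes (out of 4 × 4 = 16): C_P_ = 3×2 = 6; C_pp = 3×2 = 6; ccP_ = 1×2 = 2; ccpp = 1×2 = 2
Apply the phenotype rules: C_P_ (6) → purple; C_pp (6) + ccP_ (2) + ccpp (2) → white
Phenotype counts (out of 16): 6 purple, 10 white
purple: 6 out of 16 → fraction 3/8
Expected count = 3/8 × 1680 = 630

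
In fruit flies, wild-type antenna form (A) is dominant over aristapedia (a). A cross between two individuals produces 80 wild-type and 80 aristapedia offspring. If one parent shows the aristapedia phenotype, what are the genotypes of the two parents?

Observed offspring: 80 wild-type, 80 aristapedia
The observed ratio simplifies to 1:1. One parent shows aristapedia, so its genotype must be aa. A 1:1 offspring split requires the other parent to be heterozygous (Aa).
Parent genotypes: aa × Aa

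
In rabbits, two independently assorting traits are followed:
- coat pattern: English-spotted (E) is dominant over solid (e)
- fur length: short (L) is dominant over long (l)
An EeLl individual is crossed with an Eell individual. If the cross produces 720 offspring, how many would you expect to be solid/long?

Dihybrid cross EeLl × Eell — consider each gene separately:
coat pattern: Ee × Ee → 1 EE, 2 Ee, 1 ee → 3 E_ : 1 ee (out of 4)
fur length: Ll × ll → 2 Ll, 2 ll → 2 L_ : 2 ll (out of 4)
Combine (counts out of 4 × 4 = 16): English-spotted/short (E_L_) = 3×2 = 6; English-spotted/long (E_ll) = 3×2 = 6; solid/short (eeL_) = 1×2 = 2; solid/long (eell) = 1×2 = 2
Phenotype counts (out of 16): 6 English-spotted/short, 6 English-spotted/long, 2 solid/short, 2 solid/long
solid/long: 2 out of 16 → fraction 1/8
Expected count = 1/8 × 720 = 90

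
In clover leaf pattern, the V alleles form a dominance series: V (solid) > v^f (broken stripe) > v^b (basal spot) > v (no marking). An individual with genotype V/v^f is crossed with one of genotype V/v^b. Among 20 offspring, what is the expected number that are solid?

Cross: V/v^f × V/v^b
Allele dominance: V > v^f > v^b > v
Offspring genotypes: 1 V/V, 1 V/v^b, 1 V/v^f, 1 v^f/v^b
Phenotype counts: 3 solid, 1 broken stripe
solid: 3 out of 4 → fraction 3/4
Expected count = 3/4 × 20 = 15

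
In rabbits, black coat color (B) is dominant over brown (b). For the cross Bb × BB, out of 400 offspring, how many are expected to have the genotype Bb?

Punnett square for Bb × BB:
Offspring genotypes: 2 BB, 2 Bb
Total offspring: 4
Count with target: 2
Probability: 2/4 = 1/2
Expected count = 1/2 × 400 = 200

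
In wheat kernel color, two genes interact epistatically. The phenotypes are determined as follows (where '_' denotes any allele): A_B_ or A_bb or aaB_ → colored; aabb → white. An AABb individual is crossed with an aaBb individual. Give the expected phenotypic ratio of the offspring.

Cross: AABb × aaBb — consider each gene separately:
A gene: AA × aa → 4 Aa → 4 A_ (out of 4)
B gene: Bb × Bb → 1 BB, 2 Bb, 1 bb → 3 B_ : 1 bb (out of 4)
Genotype classes (out of 4 × 4 = 16): A_B_ = 4×3 = 12; A_bb = 4×1 = 4
Apply the phenotype rules: A_B_ (12) + A_bb (4) → colored
Phenotype counts (out of 16): 16 colored
Ratio: all colored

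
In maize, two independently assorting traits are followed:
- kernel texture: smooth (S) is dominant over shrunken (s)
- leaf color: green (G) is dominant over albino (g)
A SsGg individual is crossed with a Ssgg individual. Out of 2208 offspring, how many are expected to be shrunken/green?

Dihybrid cross SsGg × Ssgg — consider each gene separately:
kernel texture: Ss × Ss → 1 SS, 2 Ss, 1 ss → 3 S_ : 1 ss (out of 4)
leaf color: Gg × gg → 2 Gg, 2 gg → 2 G_ : 2 gg (out of 4)
Combine (counts out of 4 × 4 = 16): smooth/green (S_G_) = 3×2 = 6; smooth/albino (S_gg) = 3×2 = 6; shrunken/green (ssG_) = 1×2 = 2; shrunken/albino (ssgg) = 1×2 = 2
Phenotype counts (out of 16): 6 smooth/green, 6 smooth/albino, 2 shrunken/green, 2 shrunken/albino
shrunken/green: 2 out of 16 → fraction 1/8
Expected count = 1/8 × 2208 = 276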